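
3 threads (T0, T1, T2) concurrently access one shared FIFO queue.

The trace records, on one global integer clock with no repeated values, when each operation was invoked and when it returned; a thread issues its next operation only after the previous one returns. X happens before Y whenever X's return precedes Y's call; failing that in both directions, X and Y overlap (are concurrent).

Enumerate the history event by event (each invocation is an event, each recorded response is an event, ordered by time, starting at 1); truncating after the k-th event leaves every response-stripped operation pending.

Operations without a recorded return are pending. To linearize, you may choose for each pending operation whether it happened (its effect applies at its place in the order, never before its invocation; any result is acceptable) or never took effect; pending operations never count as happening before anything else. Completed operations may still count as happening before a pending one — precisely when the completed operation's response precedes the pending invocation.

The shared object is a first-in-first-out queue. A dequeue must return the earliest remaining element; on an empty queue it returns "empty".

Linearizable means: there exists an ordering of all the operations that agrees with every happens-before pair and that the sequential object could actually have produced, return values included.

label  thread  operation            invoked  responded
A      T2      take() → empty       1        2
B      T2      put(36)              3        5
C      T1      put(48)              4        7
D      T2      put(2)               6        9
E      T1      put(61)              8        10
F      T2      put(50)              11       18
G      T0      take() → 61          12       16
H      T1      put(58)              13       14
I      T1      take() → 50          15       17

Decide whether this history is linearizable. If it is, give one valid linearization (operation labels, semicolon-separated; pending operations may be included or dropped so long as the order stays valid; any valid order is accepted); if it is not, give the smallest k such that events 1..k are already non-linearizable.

not linearizable — minimal violating prefix: 16 events

already the first 16 events (up to G's response at time 16) admit no linearization; the first 15 still do
real-time-consistent orders of the 7 completed operations: 10 — all fail the FIFO queue replay
include/drop combinations of the 2 pending operations (F, I) were all tried; none helps
e.g. A, B, C, D, E, G, H (pending dropped): illegal at step 6, since G take() → 61 cannot apply there
e.g. A, B, C, D, E, H, G (pending dropped): illegal at step 7, since G take() → 61 cannot apply there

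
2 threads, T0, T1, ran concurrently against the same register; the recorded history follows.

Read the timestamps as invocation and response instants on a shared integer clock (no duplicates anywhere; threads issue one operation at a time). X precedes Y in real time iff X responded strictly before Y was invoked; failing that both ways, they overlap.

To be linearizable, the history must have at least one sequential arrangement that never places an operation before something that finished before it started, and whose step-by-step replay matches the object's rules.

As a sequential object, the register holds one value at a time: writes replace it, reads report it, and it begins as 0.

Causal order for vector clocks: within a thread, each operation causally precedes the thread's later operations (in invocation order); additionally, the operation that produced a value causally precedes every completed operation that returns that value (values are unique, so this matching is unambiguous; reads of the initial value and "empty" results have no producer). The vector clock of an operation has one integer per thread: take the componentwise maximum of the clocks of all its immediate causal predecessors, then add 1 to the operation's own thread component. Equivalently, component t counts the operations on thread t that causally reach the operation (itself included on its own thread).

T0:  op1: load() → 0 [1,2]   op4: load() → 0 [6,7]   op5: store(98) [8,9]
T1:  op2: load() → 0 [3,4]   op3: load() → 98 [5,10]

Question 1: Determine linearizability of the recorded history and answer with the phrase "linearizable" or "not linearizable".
one valid linearization: op1, op2, op4, op5, op3
after step 1 (op1 load() → 0): value 0
after step 2 (op2 load() → 0): value 0
after step 3 (op4 load() → 0): value 0
after step 4 (op5 store(98)): value 98
after step 5 (op3 load() → 98): value 98

linearizable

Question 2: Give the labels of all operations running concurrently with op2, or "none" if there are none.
op2 spans [3,4]; an op avoiding the whole window 3..4 is ordered, any other is concurrent
op1 [1,2]: before
op3 [5,10]: after
op4 [6,7]: after
op5 [8,9]: after

none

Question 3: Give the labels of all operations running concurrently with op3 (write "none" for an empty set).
op3 spans [5,10]: anything still running between times 5 and 10 counts as concurrent
op1 [1,2]: before
op2 [3,4]: before
op4 [6,7]: concurrent
op5 [8,9]: concurrent

op4, op5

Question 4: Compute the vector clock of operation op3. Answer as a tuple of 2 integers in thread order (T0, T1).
root op op2, invoked 3: fresh clock plus T1's own tick → (0, 1)
root op op1, invoked 1: fresh clock plus T0's own tick → (1, 0)
merge at op4 (invoked 6): VC(op1)=(1, 0), own-thread bump on T0 → (2, 0)
merge at op5 (invoked 8): VC(op4)=(2, 0), own-thread bump on T0 → (3, 0)
merge at op3 (invoked 5): VC(op2)=(0, 1), VC(op5)=(3, 0), own-thread bump on T1 → (3, 2)
target: VC(op3) = (3, 2)

(3, 2)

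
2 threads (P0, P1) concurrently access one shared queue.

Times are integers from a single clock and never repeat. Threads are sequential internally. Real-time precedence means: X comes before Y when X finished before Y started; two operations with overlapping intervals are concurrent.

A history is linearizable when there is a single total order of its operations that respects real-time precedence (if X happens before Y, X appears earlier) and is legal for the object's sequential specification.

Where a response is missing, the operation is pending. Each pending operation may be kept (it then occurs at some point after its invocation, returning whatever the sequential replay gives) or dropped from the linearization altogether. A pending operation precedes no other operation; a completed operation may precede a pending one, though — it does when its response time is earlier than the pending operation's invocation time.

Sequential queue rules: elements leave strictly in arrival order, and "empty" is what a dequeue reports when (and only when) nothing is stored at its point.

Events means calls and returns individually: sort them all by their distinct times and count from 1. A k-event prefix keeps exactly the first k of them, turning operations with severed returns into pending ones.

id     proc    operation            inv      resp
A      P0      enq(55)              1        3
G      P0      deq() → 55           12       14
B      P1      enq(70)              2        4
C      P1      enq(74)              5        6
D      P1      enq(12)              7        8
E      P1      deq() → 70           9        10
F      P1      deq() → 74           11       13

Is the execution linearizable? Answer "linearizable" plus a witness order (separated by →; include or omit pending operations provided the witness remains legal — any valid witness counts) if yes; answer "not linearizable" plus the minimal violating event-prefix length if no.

linearizable — witness: B → A → C → D → E → G → F

1. B enq(70), leaving queue <70>
2. A enq(55), leaving queue <70,55>
3. C enq(74), leaving queue <70,55,74>
4. D enq(12), leaving queue <70,55,74,12>
5. E deq() → 70, leaving queue <55,74,12>
6. G deq() → 55, leaving queue <74,12>
7. F deq() → 74, leaving queue <12>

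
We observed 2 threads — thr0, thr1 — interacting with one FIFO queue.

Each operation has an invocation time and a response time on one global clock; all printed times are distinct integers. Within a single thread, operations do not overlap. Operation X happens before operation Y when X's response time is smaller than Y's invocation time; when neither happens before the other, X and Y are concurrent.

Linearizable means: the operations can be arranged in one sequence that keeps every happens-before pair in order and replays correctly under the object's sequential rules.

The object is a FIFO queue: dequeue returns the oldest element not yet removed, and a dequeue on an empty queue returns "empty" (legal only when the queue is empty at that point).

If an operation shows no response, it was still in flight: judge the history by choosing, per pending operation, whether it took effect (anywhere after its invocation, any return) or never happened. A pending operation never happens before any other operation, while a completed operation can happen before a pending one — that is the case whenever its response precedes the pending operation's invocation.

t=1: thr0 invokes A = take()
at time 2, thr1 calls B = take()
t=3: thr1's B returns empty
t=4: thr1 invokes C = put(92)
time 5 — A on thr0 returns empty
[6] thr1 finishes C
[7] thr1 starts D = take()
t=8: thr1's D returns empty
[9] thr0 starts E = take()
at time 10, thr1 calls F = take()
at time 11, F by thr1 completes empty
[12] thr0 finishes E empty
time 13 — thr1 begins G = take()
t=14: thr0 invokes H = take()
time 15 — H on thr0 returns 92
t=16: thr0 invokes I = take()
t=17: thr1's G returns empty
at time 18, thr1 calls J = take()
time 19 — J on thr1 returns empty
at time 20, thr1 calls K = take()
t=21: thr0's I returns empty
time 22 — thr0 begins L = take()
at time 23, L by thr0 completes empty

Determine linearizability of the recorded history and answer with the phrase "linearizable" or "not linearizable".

not linearizable

already the first 8 events (up to D's response at time 8) admit no linearization; the first 7 still do
4 completed operations, 3 real-time-consistent orders — every FIFO queue replay fails
for example A, B, C, D fails at step 4: D take() → empty is not legal there
for example B, A, C, D fails at step 4: D take() → empty is not legal there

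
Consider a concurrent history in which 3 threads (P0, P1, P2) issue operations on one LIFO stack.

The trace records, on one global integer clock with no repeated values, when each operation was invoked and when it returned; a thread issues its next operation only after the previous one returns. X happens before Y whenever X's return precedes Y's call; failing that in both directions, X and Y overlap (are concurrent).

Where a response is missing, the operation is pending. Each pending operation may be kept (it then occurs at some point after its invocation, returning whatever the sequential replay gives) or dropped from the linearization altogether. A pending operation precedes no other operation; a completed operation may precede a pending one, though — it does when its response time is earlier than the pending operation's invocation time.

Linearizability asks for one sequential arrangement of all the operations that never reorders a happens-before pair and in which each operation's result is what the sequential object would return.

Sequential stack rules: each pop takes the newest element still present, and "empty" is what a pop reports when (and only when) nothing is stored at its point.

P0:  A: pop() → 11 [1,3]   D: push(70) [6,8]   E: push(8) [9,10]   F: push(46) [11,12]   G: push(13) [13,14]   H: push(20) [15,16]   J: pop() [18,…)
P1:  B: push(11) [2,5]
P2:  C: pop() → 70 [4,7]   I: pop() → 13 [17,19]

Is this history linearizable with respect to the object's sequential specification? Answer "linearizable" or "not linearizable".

witness order: B, A, D, C, E, F, G, H, J, I
after step 1 (B push(11)): stack <11>
after step 2 (A pop() → 11): stack <>
after step 3 (D push(70)): stack <70>
after step 4 (C pop() → 70): stack <>
after step 5 (E push(8)): stack <8>
after step 6 (F push(46)): stack <8,46>
after step 7 (G push(13)): stack <8,46,13>
after step 8 (H push(20)): stack <8,46,13,20>
after step 9 (J pop() (pending, included)): stack <8,46,13>
after step 10 (I pop() → 13): stack <8,46>

linearizable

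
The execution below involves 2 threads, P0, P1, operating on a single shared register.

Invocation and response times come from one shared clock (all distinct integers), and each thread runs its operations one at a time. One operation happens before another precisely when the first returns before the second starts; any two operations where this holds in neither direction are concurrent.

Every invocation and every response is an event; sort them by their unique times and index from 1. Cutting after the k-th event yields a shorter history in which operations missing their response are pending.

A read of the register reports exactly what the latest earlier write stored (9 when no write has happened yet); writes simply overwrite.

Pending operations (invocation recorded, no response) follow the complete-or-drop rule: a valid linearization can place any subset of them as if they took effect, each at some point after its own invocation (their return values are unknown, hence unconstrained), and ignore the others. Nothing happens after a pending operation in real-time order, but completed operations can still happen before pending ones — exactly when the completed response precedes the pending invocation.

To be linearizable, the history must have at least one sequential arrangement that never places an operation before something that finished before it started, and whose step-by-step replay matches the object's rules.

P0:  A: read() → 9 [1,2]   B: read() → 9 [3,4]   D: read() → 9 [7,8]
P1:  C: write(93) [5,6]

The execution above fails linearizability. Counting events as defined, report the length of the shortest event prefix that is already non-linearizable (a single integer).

8

events 1..7 are linearizable, e.g. via A, B, C:
1. A read() → 9, leaving value 9
2. B read() → 9, leaving value 9
3. C write(93), leaving value 93
with event 8 included (D responding at time 8), all real-time-consistent orders fail
for example A, B, C, D fails at step 4: D read() → 9 is not legal there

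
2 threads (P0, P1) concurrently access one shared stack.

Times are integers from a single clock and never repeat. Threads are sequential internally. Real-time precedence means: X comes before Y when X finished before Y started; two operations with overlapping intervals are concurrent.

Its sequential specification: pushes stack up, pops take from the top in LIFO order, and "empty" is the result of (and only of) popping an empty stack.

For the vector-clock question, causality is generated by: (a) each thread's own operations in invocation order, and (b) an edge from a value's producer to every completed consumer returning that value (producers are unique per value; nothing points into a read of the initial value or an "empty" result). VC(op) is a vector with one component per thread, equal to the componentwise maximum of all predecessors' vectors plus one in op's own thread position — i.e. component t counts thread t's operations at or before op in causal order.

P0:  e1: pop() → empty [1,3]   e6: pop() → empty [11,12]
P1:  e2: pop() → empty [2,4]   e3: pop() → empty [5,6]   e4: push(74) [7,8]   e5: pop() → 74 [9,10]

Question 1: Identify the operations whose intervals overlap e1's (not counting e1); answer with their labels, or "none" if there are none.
e1 spans [1,3]; an op avoiding the whole window 1..3 is ordered, any other is concurrent
e2 [2,4]: concurrent
e3 [5,6]: after
e4 [7,8]: after
e5 [9,10]: after
e6 [11,12]: after

e2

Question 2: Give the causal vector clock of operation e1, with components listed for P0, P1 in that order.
no predecessors for e2 (invoked 2): P1 increments from zero → (0, 1)
no predecessors for e1 (invoked 1): P0 increments from zero → (1, 0)
e3, invoked 5, takes VC(e2)=(0, 1) under max, adds 1 for P1 → (0, 2)
e6, invoked 11, takes VC(e1)=(1, 0) under max, adds 1 for P0 → (2, 0)
e4, invoked 7, takes VC(e3)=(0, 2) under max, adds 1 for P1 → (0, 3)
e5, invoked 9, takes VC(e4)=(0, 3) under max, adds 1 for P1 → (0, 4)
target: VC(e1) = (1, 0)

(1, 0)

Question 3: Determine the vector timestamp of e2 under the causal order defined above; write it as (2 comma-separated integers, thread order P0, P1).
VC(e2, invoked at 2): no causal predecessors; +1 on P1 → (0, 1)
VC(e1, invoked at 1): no causal predecessors; +1 on P0 → (1, 0)
invoked at 5, e3 merges VC(e2)=(0, 1) and bumps P1's slot → (0, 2)
invoked at 11, e6 merges VC(e1)=(1, 0) and bumps P0's slot → (2, 0)
invoked at 7, e4 merges VC(e3)=(0, 2) and bumps P1's slot → (0, 3)
invoked at 9, e5 merges VC(e4)=(0, 3) and bumps P1's slot → (0, 4)
target: VC(e2) = (0, 1)

(0, 1)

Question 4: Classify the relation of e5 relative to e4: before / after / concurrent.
e5 spans [9,10], e4 spans [7,8]
resp(e4)=8 < inv(e5)=9

after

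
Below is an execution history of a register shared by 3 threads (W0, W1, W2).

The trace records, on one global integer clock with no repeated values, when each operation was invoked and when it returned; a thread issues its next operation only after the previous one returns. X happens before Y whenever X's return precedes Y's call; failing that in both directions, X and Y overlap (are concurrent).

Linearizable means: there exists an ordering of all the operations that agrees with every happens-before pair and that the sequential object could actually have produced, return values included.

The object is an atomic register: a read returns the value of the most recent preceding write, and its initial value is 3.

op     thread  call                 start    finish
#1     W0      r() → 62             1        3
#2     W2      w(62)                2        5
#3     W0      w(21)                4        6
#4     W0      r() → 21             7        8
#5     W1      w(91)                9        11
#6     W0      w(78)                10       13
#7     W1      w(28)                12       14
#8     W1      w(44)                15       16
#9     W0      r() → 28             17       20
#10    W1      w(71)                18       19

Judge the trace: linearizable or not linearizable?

not linearizable

the violation lands at event 20, #9's response at time 20: events 1..19 linearize, events 1..20 do not
18 orders of the 10 completed register ops respect real time; none is legal
e.g. #1, #2, #3, #4, #5, #6, #7, #8, #9, #10: illegal at step 1, since #1 r() → 62 cannot apply there
e.g. #1, #2, #3, #4, #5, #6, #7, #8, #10, #9: illegal at step 1, since #1 r() → 62 cannot apply there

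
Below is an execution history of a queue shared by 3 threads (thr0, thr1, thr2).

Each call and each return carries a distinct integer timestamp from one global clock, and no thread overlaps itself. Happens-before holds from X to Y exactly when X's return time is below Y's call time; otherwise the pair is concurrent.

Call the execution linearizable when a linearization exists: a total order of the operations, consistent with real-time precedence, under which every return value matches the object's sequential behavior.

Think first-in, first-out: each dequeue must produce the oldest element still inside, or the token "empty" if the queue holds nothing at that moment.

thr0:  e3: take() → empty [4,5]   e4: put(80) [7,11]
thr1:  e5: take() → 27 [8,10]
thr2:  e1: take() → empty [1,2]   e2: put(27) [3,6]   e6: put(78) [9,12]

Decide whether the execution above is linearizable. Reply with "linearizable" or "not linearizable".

a witness: e1, e3, e2, e4, e5, e6
after step 1 (e1 take() → empty): queue <>
after step 2 (e3 take() → empty): queue <>
after step 3 (e2 put(27)): queue <27>
after step 4 (e4 put(80)): queue <27,80>
after step 5 (e5 take() → 27): queue <80>
after step 6 (e6 put(78)): queue <80,78>

linearizable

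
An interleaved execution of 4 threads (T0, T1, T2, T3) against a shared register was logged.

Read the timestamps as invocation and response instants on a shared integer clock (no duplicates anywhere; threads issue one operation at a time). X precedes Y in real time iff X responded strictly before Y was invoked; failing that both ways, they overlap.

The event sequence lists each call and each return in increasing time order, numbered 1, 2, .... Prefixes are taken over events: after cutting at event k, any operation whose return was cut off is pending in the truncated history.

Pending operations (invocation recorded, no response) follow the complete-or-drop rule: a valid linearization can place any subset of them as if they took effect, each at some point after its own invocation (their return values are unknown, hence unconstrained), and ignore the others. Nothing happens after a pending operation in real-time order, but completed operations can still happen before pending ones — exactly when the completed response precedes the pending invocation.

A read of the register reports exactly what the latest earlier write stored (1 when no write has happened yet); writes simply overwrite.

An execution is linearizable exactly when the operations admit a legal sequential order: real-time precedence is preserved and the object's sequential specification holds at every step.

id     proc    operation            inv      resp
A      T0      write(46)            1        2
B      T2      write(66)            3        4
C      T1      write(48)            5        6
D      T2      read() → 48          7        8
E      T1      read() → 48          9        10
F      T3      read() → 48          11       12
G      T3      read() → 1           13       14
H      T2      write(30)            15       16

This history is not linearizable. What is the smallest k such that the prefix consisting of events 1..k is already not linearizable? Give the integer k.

14

one valid order for events 1..13 is A, B, C, D, E, F:
step 1: A write(46) — value 46
step 2: B write(66) — value 66
step 3: C write(48) — value 48
step 4: D read() → 48 — value 48
step 5: E read() → 48 — value 48
step 6: F read() → 48 — value 48
with event 14 included (G responding at time 14), all real-time-consistent orders fail
one such order, A, B, C, D, E, F, G, breaks at step 7 where G read() → 1 is illegal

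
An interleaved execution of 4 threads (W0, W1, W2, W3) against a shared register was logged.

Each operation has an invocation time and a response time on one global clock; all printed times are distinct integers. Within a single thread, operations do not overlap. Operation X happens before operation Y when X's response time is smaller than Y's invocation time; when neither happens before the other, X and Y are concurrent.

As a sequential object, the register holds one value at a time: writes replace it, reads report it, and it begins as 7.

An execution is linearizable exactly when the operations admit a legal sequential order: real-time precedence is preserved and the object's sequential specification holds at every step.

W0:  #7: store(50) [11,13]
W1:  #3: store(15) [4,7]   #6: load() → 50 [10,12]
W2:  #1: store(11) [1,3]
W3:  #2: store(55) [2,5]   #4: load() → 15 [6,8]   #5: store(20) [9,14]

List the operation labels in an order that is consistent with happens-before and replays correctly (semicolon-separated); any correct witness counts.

step 1: #1 store(11) — value 11
step 2: #2 store(55) — value 55
step 3: #3 store(15) — value 15
step 4: #4 load() → 15 — value 15
step 5: #5 store(20) — value 20
step 6: #7 store(50) — value 50
step 7: #6 load() → 50 — value 50

#1; #2; #3; #4; #5; #7; #6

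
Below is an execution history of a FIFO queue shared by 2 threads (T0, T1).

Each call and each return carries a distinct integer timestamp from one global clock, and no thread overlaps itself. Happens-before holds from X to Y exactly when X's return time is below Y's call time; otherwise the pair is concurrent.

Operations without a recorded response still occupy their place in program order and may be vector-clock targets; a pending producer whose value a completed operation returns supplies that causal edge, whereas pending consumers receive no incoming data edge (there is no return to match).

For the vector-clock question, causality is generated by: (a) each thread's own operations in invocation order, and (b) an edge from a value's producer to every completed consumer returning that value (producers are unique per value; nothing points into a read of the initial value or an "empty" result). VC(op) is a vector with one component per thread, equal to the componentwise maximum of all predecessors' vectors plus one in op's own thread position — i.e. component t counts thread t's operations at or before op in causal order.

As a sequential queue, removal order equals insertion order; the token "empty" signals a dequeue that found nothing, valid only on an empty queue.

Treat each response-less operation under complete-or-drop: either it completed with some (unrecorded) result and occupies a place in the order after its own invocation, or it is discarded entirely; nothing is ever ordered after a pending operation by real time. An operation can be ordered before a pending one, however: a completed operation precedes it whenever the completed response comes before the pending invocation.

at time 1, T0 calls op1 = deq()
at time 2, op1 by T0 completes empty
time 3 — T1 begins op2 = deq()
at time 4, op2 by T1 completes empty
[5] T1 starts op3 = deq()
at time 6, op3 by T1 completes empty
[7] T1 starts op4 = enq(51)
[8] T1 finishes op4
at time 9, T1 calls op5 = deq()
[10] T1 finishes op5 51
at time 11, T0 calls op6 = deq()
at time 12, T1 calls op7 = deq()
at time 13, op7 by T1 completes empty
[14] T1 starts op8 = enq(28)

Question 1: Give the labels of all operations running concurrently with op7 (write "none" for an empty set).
op7 spans [12,13]; an op avoiding the whole window 12..13 is ordered, any other is concurrent
op1 [1,2]: before
op2 [3,4]: before
op3 [5,6]: before
op4 [7,8]: before
op5 [9,10]: before
op6 [11,…): concurrent
op8 [14,…): after

op6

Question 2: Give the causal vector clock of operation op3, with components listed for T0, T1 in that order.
root op op2, invoked 3: fresh clock plus T1's own tick → (0, 1)
root op op1, invoked 1: fresh clock plus T0's own tick → (1, 0)
VC(op3, invoked at 5): max of VC(op2)=(0, 1), then +1 on thread T1 → (0, 2)
VC(op6, invoked at 11): max of VC(op1)=(1, 0), then +1 on thread T0 → (2, 0)
VC(op4, invoked at 7): max of VC(op3)=(0, 2), then +1 on thread T1 → (0, 3)
VC(op5, invoked at 9): max of VC(op4)=(0, 3), then +1 on thread T1 → (0, 4)
VC(op7, invoked at 12): max of VC(op5)=(0, 4), then +1 on thread T1 → (0, 5)
VC(op8, invoked at 14): max of VC(op7)=(0, 5), then +1 on thread T1 → (0, 6)
target: VC(op3) = (0, 2)

(0, 2)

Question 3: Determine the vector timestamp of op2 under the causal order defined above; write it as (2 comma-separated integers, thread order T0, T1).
op2 (invocation 3): nothing precedes it; T1's component alone gives (0, 1)
op1 (invocation 1): nothing precedes it; T0's component alone gives (1, 0)
from VC(op2)=(0, 1), op3 (invoked 5) maxes components and bumps T1 → (0, 2)
from VC(op1)=(1, 0), op6 (invoked 11) maxes components and bumps T0 → (2, 0)
from VC(op3)=(0, 2), op4 (invoked 7) maxes components and bumps T1 → (0, 3)
from VC(op4)=(0, 3), op5 (invoked 9) maxes components and bumps T1 → (0, 4)
from VC(op5)=(0, 4), op7 (invoked 12) maxes components and bumps T1 → (0, 5)
from VC(op7)=(0, 5), op8 (invoked 14) maxes components and bumps T1 → (0, 6)
target: VC(op2) = (0, 1)

(0, 1)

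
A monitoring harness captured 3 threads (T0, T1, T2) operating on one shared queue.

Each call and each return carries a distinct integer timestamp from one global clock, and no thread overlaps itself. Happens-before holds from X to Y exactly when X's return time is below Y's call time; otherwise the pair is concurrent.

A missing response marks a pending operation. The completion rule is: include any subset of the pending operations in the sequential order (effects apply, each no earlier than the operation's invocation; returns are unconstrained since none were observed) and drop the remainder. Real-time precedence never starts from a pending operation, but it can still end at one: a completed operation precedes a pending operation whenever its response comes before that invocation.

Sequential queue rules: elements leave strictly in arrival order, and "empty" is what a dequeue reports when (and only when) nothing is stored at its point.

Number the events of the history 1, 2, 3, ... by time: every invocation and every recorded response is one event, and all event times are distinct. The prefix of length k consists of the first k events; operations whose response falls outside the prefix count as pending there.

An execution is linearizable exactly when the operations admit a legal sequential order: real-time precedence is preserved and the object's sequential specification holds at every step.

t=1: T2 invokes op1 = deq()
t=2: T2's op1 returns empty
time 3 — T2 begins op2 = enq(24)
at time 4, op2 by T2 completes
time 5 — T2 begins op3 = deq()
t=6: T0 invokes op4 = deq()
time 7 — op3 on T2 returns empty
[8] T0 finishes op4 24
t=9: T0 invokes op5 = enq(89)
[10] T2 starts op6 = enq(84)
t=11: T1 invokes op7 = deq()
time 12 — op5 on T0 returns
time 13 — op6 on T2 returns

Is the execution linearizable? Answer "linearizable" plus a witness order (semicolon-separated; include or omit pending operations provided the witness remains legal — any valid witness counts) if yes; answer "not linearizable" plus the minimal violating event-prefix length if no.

after step 1 (op1 deq() → empty): queue <>
after step 2 (op2 enq(24)): queue <24>
after step 3 (op4 deq() → 24): queue <>
after step 4 (op3 deq() → empty): queue <>
after step 5 (op5 enq(89)): queue <89>
after step 6 (op6 enq(84)): queue <89,84>

linearizable — witness: op1; op2; op4; op3; op5; op6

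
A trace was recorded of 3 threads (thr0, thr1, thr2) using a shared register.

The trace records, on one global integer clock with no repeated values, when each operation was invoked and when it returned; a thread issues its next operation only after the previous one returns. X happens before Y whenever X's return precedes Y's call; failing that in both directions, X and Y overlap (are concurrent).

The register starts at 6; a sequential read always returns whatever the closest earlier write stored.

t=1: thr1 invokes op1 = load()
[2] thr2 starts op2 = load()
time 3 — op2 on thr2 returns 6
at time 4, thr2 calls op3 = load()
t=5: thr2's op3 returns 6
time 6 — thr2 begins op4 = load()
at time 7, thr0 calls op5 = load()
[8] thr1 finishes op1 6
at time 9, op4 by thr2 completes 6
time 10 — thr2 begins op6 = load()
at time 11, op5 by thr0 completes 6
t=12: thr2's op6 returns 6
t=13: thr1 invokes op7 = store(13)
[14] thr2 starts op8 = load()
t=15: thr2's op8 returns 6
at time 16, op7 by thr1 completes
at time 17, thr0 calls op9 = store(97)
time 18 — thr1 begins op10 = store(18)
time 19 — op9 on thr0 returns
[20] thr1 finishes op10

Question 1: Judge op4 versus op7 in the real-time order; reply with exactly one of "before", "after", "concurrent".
Answer: before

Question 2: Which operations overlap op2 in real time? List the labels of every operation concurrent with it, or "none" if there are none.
Answer: op1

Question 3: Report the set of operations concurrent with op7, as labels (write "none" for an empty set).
Answer: op8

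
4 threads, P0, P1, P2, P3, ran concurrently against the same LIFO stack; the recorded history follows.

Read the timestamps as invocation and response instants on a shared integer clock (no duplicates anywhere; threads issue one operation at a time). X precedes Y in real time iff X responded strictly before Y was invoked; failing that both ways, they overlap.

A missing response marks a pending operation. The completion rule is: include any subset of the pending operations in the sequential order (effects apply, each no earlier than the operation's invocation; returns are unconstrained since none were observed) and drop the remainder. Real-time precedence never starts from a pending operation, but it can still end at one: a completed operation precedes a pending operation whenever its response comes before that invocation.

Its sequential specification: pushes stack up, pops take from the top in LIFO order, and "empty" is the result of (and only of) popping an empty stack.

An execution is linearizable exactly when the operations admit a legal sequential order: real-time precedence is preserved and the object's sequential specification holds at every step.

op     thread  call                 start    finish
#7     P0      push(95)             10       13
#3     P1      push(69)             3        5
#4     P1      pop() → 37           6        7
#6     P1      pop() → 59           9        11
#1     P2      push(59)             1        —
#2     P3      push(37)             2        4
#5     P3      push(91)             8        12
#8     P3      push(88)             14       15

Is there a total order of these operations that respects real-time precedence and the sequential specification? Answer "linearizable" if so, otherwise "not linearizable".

linearizable

one valid linearization: #3, #1, #2, #4, #6, #5, #7, #8
after step 1 (#3 push(69)): stack <69>
after step 2 (#1 push(59) (pending, included)): stack <69,59>
after step 3 (#2 push(37)): stack <69,59,37>
after step 4 (#4 pop() → 37): stack <69,59>
after step 5 (#6 pop() → 59): stack <69>
after step 6 (#5 push(91)): stack <69,91>
after step 7 (#7 push(95)): stack <69,91,95>
after step 8 (#8 push(88)): stack <69,91,95,88>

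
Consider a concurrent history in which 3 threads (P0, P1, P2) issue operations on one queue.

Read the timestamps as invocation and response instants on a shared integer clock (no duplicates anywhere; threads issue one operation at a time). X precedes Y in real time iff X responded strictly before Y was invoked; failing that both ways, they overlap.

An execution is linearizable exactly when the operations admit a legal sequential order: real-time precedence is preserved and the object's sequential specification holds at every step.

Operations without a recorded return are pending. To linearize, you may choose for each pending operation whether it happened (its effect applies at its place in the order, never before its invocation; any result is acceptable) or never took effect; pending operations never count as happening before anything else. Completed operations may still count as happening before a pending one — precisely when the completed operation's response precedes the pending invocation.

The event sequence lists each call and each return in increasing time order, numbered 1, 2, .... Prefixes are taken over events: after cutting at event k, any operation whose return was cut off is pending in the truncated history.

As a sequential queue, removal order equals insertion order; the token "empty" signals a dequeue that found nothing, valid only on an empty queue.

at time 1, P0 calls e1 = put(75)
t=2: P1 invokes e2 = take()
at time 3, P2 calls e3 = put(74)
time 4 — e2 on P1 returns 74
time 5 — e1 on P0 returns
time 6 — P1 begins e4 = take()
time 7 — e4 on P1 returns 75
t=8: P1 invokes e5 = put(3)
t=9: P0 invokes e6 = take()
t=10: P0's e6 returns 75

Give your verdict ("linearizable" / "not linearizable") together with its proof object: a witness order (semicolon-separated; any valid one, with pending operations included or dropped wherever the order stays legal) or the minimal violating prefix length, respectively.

not linearizable — minimal violating prefix: 10 events

the violation lands at event 10, e6's response at time 10: events 1..9 linearize, events 1..10 do not
the 4 completed operations admit 2 real-time orders; each fails the queue replay
including or dropping the 2 pending operations (e3, e5) in any combination fails
for example e1, e2, e4, e6 (pending dropped) fails at step 2: e2 take() → 74 is not legal there
for example e2, e1, e4, e6 (pending dropped) fails at step 1: e2 take() → 74 is not legal there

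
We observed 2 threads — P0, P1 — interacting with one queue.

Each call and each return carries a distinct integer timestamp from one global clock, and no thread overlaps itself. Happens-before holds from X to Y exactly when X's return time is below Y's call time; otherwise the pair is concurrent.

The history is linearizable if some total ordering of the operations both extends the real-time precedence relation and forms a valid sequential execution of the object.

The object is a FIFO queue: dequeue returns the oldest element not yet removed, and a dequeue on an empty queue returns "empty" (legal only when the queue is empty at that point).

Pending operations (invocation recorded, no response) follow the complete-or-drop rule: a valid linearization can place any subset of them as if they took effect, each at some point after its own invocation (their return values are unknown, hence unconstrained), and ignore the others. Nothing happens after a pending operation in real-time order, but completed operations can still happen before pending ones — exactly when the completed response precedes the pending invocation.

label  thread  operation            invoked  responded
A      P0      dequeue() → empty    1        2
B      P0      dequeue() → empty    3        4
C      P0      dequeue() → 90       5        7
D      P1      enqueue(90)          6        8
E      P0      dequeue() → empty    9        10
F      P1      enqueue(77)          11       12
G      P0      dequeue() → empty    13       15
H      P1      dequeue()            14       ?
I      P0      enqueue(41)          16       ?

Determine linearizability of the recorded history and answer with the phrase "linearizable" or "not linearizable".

witness order: A, B, D, C, E, F, H, G
1. A dequeue() → empty, leaving queue <>
2. B dequeue() → empty, leaving queue <>
3. D enqueue(90), leaving queue <90>
4. C dequeue() → 90, leaving queue <>
5. E dequeue() → empty, leaving queue <>
6. F enqueue(77), leaving queue <77>
7. H dequeue() (pending, included), leaving queue <>
8. G dequeue() → empty, leaving queue <>

linearizable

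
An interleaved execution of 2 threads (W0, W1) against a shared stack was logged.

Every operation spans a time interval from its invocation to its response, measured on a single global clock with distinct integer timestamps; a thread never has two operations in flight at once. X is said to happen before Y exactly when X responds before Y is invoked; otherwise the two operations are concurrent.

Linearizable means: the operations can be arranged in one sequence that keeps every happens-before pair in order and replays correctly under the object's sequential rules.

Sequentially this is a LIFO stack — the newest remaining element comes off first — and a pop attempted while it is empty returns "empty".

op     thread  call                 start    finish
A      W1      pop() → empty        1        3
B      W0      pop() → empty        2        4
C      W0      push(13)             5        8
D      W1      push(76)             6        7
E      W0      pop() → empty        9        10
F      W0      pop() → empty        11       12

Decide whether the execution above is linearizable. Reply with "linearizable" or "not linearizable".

through event 9 a valid linearization exists; event 10 (E responding at time 10) ends that
4 orders of the 5 completed stack ops respect real time; none is legal
for example A, B, C, D, E fails at step 5: E pop() → empty is not legal there
for example A, B, D, C, E fails at step 5: E pop() → empty is not legal there

not linearizable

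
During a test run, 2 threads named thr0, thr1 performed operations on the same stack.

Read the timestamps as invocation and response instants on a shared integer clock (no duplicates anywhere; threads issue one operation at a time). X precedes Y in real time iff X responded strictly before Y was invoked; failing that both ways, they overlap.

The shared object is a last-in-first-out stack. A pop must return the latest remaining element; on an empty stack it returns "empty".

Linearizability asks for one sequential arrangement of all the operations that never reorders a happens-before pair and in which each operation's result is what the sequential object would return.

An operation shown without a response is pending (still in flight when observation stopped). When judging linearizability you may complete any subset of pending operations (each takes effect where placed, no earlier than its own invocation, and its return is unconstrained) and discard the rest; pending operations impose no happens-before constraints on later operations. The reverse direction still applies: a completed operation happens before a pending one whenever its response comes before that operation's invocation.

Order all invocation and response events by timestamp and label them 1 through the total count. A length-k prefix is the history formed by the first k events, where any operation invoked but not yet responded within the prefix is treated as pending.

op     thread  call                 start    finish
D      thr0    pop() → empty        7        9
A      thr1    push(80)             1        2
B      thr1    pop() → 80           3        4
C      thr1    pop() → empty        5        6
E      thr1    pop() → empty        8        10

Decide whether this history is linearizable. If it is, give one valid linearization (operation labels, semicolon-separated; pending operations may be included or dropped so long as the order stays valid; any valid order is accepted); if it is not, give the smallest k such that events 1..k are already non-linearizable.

linearizable — witness: A; B; C; D; E

step 1: A push(80) — stack <80>
step 2: B pop() → 80 — stack <>
step 3: C pop() → empty — stack <>
step 4: D pop() → empty — stack <>
step 5: E pop() → empty — stack <>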